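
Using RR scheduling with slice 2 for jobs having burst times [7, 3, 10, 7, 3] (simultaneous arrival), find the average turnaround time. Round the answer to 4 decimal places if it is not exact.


Time quantum = 2
Execution trace:
  J1 runs 2 units, time = 2
  J2 runs 2 units, time = 4
  J3 runs 2 units, time = 6
  J4 runs 2 units, time = 8
  J5 runs 2 units, time = 10
  J1 runs 2 units, time = 12
  J2 runs 1 units, time = 13
  J3 runs 2 units, time = 15
  J4 runs 2 units, time = 17
  J5 runs 1 units, time = 18
  J1 runs 2 units, time = 20
  J3 runs 2 units, time = 22
  J4 runs 2 units, time = 24
  J1 runs 1 units, time = 25
  J3 runs 2 units, time = 27
  J4 runs 1 units, time = 28
  J3 runs 2 units, time = 30
Finish times: [25, 13, 30, 28, 18]
Average turnaround = 114/5 = 22.8

22.8


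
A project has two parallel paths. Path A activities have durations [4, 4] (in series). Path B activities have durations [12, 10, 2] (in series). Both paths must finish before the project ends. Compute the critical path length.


Path A total = 4 + 4 = 8
Path B total = 12 + 10 + 2 = 24
Critical path = longest path = max(8, 24) = 24

24


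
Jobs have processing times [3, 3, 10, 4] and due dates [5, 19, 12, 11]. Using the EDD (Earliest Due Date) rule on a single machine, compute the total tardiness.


Sort by due date (EDD order): [(3, 5), (4, 11), (10, 12), (3, 19)]
Compute completion times and tardiness:
  Job 1: p=3, d=5, C=3, tardiness=max(0,3-5)=0
  Job 2: p=4, d=11, C=7, tardiness=max(0,7-11)=0
  Job 3: p=10, d=12, C=17, tardiness=max(0,17-12)=5
  Job 4: p=3, d=19, C=20, tardiness=max(0,20-19)=1
Total tardiness = 6

6


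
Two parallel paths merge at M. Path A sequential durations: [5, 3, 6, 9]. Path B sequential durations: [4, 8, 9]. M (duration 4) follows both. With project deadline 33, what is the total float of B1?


Forward pass: ES(B1) = sum of predecessors on chain B = 0
EF = ES + duration = 0 + 4 = 4
Backward pass: LF(M) = deadline = 33; LS(M) = 33 - 4 = 29
LF(B1) = LS(M) - sum(successors on chain B) = 29 - 17 = 12
LS = LF - duration = 12 - 4 = 8
Total float = LS - ES = 8 - 0 = 8

8


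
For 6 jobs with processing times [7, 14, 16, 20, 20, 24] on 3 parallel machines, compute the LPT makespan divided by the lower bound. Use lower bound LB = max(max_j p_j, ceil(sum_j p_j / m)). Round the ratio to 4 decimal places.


LPT order: [24, 20, 20, 16, 14, 7]
Machine loads after assignment: [31, 36, 34]
LPT makespan = 36
Lower bound = max(max_job, ceil(total/3)) = max(24, 34) = 34
Ratio = 36 / 34 = 1.0588

1.0588


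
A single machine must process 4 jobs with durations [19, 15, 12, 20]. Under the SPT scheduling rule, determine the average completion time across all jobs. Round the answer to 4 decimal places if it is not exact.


Sort jobs by processing time (SPT order): [12, 15, 19, 20]
Compute completion times sequentially:
  Job 1: processing = 12, completes at 12
  Job 2: processing = 15, completes at 27
  Job 3: processing = 19, completes at 46
  Job 4: processing = 20, completes at 66
Sum of completion times = 151
Average completion time = 151/4 = 37.75

37.75


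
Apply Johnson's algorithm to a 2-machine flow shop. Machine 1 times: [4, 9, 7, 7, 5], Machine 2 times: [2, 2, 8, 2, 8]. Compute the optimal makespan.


Apply Johnson's rule:
  Group 1 (a <= b): [(5, 5, 8), (3, 7, 8)]
  Group 2 (a > b): [(1, 4, 2), (2, 9, 2), (4, 7, 2)]
Optimal job order: [5, 3, 1, 2, 4]
Schedule:
  Job 5: M1 done at 5, M2 done at 13
  Job 3: M1 done at 12, M2 done at 21
  Job 1: M1 done at 16, M2 done at 23
  Job 2: M1 done at 25, M2 done at 27
  Job 4: M1 done at 32, M2 done at 34
Makespan = 34

34


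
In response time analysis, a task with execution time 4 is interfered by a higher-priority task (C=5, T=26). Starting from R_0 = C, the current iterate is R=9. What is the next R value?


R_next = C + ceil(R_prev / T_hp) * C_hp
ceil(9 / 26) = ceil(0.3462) = 1
Interference = 1 * 5 = 5
R_next = 4 + 5 = 9
R_next = R_prev, so the iteration has converged (response time = 9).

9


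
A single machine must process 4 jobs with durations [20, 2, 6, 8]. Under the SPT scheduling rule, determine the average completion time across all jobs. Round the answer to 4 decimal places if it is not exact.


Sort jobs by processing time (SPT order): [2, 6, 8, 20]
Compute completion times sequentially:
  Job 1: processing = 2, completes at 2
  Job 2: processing = 6, completes at 8
  Job 3: processing = 8, completes at 16
  Job 4: processing = 20, completes at 36
Sum of completion times = 62
Average completion time = 62/4 = 15.5

15.5


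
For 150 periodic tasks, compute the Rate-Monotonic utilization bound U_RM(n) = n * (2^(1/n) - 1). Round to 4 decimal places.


Compute 2^(1/150) = 1.0046316744
Subtract 1: 1.0046316744 - 1 = 0.0046316744
Multiply by n: 150 * 0.0046316744 = 0.6947511600
Round to 4 dp: 0.6948

0.6948


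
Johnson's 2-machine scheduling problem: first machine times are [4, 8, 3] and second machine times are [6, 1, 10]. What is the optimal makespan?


Apply Johnson's rule:
  Group 1 (a <= b): [(3, 3, 10), (1, 4, 6)]
  Group 2 (a > b): [(2, 8, 1)]
Optimal job order: [3, 1, 2]
Schedule:
  Job 3: M1 done at 3, M2 done at 13
  Job 1: M1 done at 7, M2 done at 19
  Job 2: M1 done at 15, M2 done at 20
Makespan = 20

20


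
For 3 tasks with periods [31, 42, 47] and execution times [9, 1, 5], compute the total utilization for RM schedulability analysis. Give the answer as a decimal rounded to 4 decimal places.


Compute individual utilizations (exact fractions):
  Task 1: C/T = 9/31 (approx. 0.2903)
  Task 2: C/T = 1/42 (approx. 0.0238)
  Task 3: C/T = 5/47 (approx. 0.1064)
Total utilization U = 9/31 + 1/42 + 5/47 = 25733/61194
Rounded to 4 decimal places: U = 0.4205
RM (Liu & Layland) bound for 3 tasks = 0.779763; compare with U = 25733/61194 (approx. 0.420515)
U <= bound, so schedulable by RM sufficient condition.

0.4205


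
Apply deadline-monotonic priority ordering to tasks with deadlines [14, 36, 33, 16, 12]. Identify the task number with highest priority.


Sort tasks by relative deadline (ascending):
  Task 5: deadline = 12
  Task 1: deadline = 14
  Task 4: deadline = 16
  Task 3: deadline = 33
  Task 2: deadline = 36
Priority order (highest first): [5, 1, 4, 3, 2]
Highest priority task = 5

5


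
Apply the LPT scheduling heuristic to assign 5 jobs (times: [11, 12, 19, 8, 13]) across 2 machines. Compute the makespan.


Sort jobs in decreasing order (LPT): [19, 13, 12, 11, 8]
Assign each job to the least loaded machine:
  Machine 1: jobs [19, 11], load = 30
  Machine 2: jobs [13, 12, 8], load = 33
Makespan = max load = 33

33


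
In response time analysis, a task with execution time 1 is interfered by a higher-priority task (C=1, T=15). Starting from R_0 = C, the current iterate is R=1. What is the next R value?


R_next = C + ceil(R_prev / T_hp) * C_hp
ceil(1 / 15) = ceil(0.0667) = 1
Interference = 1 * 1 = 1
R_next = 1 + 1 = 2

2


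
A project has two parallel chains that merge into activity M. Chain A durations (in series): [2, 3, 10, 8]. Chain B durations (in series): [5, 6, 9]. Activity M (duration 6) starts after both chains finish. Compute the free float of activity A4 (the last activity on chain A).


ES(A4) = sum of predecessors on chain A = 15
EF(A4) = ES + duration = 15 + 8 = 23
Successor of A4 is M. ES(M) = max(sum(A), sum(B)) = max(23, 20) = 23
Free float = ES(successor) - EF(current) = 23 - 23 = 0

0


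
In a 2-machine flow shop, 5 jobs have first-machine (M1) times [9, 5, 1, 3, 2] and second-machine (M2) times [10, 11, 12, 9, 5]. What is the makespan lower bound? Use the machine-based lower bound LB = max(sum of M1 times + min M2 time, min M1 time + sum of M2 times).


LB1 = sum(M1 times) + min(M2 times) = 20 + 5 = 25
LB2 = min(M1 times) + sum(M2 times) = 1 + 47 = 48
Lower bound = max(LB1, LB2) = max(25, 48) = 48

48


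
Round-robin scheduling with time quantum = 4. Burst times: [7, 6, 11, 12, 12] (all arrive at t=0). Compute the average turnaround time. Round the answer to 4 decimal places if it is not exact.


Time quantum = 4
Execution trace:
  J1 runs 4 units, time = 4
  J2 runs 4 units, time = 8
  J3 runs 4 units, time = 12
  J4 runs 4 units, time = 16
  J5 runs 4 units, time = 20
  J1 runs 3 units, time = 23
  J2 runs 2 units, time = 25
  J3 runs 4 units, time = 29
  J4 runs 4 units, time = 33
  J5 runs 4 units, time = 37
  J3 runs 3 units, time = 40
  J4 runs 4 units, time = 44
  J5 runs 4 units, time = 48
Finish times: [23, 25, 40, 44, 48]
Average turnaround = 180/5 = 36.0

36.0


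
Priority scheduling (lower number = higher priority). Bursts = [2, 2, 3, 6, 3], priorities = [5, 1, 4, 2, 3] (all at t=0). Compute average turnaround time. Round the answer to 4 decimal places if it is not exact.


Sort by priority (ascending = highest first):
Order: [(1, 2), (2, 6), (3, 3), (4, 3), (5, 2)]
Completion times:
  Priority 1, burst=2, C=2
  Priority 2, burst=6, C=8
  Priority 3, burst=3, C=11
  Priority 4, burst=3, C=14
  Priority 5, burst=2, C=16
Average turnaround = 51/5 = 10.2

10.2


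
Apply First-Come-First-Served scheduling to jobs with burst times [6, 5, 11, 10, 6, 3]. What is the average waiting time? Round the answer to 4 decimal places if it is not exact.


FCFS order (as given): [6, 5, 11, 10, 6, 3]
Waiting times:
  Job 1: wait = 0
  Job 2: wait = 6
  Job 3: wait = 11
  Job 4: wait = 22
  Job 5: wait = 32
  Job 6: wait = 38
Sum of waiting times = 109
Average waiting time = 109/6 = 18.1667

18.1667


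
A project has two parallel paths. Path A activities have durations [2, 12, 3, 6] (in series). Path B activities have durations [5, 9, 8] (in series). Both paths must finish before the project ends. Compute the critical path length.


Path A total = 2 + 12 + 3 + 6 = 23
Path B total = 5 + 9 + 8 = 22
Critical path = longest path = max(23, 22) = 23

23


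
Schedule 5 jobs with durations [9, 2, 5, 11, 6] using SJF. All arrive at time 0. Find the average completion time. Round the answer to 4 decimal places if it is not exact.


SJF order (ascending): [2, 5, 6, 9, 11]
Completion times:
  Job 1: burst=2, C=2
  Job 2: burst=5, C=7
  Job 3: burst=6, C=13
  Job 4: burst=9, C=22
  Job 5: burst=11, C=33
Average completion = 77/5 = 15.4

15.4


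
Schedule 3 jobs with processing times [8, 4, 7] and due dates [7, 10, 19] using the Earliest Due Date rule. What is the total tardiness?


Sort by due date (EDD order): [(8, 7), (4, 10), (7, 19)]
Compute completion times and tardiness:
  Job 1: p=8, d=7, C=8, tardiness=max(0,8-7)=1
  Job 2: p=4, d=10, C=12, tardiness=max(0,12-10)=2
  Job 3: p=7, d=19, C=19, tardiness=max(0,19-19)=0
Total tardiness = 3

3


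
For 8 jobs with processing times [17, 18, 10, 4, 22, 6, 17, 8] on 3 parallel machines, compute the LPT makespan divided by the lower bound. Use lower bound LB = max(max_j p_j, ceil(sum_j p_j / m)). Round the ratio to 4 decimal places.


LPT order: [22, 18, 17, 17, 10, 8, 6, 4]
Machine loads after assignment: [34, 34, 34]
LPT makespan = 34
Lower bound = max(max_job, ceil(total/3)) = max(22, 34) = 34
Ratio = 34 / 34 = 1.0

1.0


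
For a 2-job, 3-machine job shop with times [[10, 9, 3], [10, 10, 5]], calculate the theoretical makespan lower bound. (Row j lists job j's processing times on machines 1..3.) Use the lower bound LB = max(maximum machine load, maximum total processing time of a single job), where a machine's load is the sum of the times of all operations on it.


Machine loads:
  Machine 1: 10 + 10 = 20
  Machine 2: 9 + 10 = 19
  Machine 3: 3 + 5 = 8
Max machine load = 20
Job totals:
  Job 1: 22
  Job 2: 25
Max job total = 25
Lower bound = max(20, 25) = 25

25


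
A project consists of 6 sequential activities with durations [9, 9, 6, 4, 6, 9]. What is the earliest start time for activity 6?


Activity 6 starts after activities 1 through 5 complete.
Predecessor durations: [9, 9, 6, 4, 6]
ES = 9 + 9 + 6 + 4 + 6 = 34

34


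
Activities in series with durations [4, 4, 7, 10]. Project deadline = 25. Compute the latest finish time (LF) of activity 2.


LF(activity 2) = deadline - sum of successor durations
Successors: activities 3 through 4 with durations [7, 10]
Sum of successor durations = 17
LF = 25 - 17 = 8

8


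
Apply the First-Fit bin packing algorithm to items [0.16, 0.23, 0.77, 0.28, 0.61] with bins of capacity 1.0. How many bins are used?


Place items sequentially using First-Fit:
  Item 0.16 -> new Bin 1
  Item 0.23 -> Bin 1 (now 0.39)
  Item 0.77 -> new Bin 2
  Item 0.28 -> Bin 1 (now 0.67)
  Item 0.61 -> new Bin 3
Total bins used = 3

3


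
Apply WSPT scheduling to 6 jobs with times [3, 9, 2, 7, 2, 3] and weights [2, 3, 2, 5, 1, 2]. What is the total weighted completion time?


Compute p/w ratios and sort ascending (WSPT): [(2, 2), (7, 5), (3, 2), (3, 2), (2, 1), (9, 3)]
Compute weighted completion times:
  Job (p=2,w=2): C=2, w*C=2*2=4
  Job (p=7,w=5): C=9, w*C=5*9=45
  Job (p=3,w=2): C=12, w*C=2*12=24
  Job (p=3,w=2): C=15, w*C=2*15=30
  Job (p=2,w=1): C=17, w*C=1*17=17
  Job (p=9,w=3): C=26, w*C=3*26=78
Total weighted completion time = 198

198


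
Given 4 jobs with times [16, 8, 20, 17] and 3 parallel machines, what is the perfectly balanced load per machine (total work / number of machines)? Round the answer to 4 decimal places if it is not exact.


Total processing time = 16 + 8 + 20 + 17 = 61
Number of machines = 3
Ideal balanced load = 61 / 3 = 20.3333

20.3333


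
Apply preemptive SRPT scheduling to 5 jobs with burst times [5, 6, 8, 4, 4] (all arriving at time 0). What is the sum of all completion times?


Since all jobs arrive at t=0, SRPT equals SPT ordering.
SPT order: [4, 4, 5, 6, 8]
Completion times:
  Job 1: p=4, C=4
  Job 2: p=4, C=8
  Job 3: p=5, C=13
  Job 4: p=6, C=19
  Job 5: p=8, C=27
Total completion time = 4 + 8 + 13 + 19 + 27 = 71

71


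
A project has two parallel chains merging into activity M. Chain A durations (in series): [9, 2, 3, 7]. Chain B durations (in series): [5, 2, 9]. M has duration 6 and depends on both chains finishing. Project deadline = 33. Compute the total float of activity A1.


Forward pass: ES(A1) = sum of predecessors on chain A = 0
EF = ES + duration = 0 + 9 = 9
Backward pass: LF(M) = deadline = 33; LS(M) = 33 - 6 = 27
LF(A1) = LS(M) - sum(successors on chain A) = 27 - 12 = 15
LS = LF - duration = 15 - 9 = 6
Total float = LS - ES = 6 - 0 = 6

6


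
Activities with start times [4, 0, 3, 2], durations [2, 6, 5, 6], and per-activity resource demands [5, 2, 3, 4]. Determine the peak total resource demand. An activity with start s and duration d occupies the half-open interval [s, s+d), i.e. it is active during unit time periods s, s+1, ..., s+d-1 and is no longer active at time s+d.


Each activity i is active on [start_i, start_i + duration_i).
Compute total resource usage per time slot:
  t=0: active resources = [2], total = 2
  t=1: active resources = [2], total = 2
  t=2: active resources = [2, 4], total = 6
  t=3: active resources = [2, 3, 4], total = 9
  t=4: active resources = [5, 2, 3, 4], total = 14
  t=5: active resources = [5, 2, 3, 4], total = 14
  t=6: active resources = [3, 4], total = 7
  t=7: active resources = [3, 4], total = 7
Peak resource demand = 14

14


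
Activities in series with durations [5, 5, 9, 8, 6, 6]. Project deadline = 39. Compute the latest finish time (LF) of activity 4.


LF(activity 4) = deadline - sum of successor durations
Successors: activities 5 through 6 with durations [6, 6]
Sum of successor durations = 12
LF = 39 - 12 = 27

27


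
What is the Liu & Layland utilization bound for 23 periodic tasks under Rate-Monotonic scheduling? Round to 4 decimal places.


Compute 2^(1/23) = 1.0305955448
Subtract 1: 1.0305955448 - 1 = 0.0305955448
Multiply by n: 23 * 0.0305955448 = 0.7036975304
Round to 4 dp: 0.7037

0.7037


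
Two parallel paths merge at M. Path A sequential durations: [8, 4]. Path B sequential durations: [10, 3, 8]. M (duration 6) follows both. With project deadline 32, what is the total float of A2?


Forward pass: ES(A2) = sum of predecessors on chain A = 8
EF = ES + duration = 8 + 4 = 12
Backward pass: LF(M) = deadline = 32; LS(M) = 32 - 6 = 26
LF(A2) = LS(M) - sum(successors on chain A) = 26 - 0 = 26
LS = LF - duration = 26 - 4 = 22
Total float = LS - ES = 22 - 8 = 14

14


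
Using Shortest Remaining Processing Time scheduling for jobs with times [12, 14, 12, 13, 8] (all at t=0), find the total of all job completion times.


Since all jobs arrive at t=0, SRPT equals SPT ordering.
SPT order: [8, 12, 12, 13, 14]
Completion times:
  Job 1: p=8, C=8
  Job 2: p=12, C=20
  Job 3: p=12, C=32
  Job 4: p=13, C=45
  Job 5: p=14, C=59
Total completion time = 8 + 20 + 32 + 45 + 59 = 164

164


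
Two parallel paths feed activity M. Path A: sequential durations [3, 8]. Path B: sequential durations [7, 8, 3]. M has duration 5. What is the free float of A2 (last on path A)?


ES(A2) = sum of predecessors on chain A = 3
EF(A2) = ES + duration = 3 + 8 = 11
Successor of A2 is M. ES(M) = max(sum(A), sum(B)) = max(11, 18) = 18
Free float = ES(successor) - EF(current) = 18 - 11 = 7

7


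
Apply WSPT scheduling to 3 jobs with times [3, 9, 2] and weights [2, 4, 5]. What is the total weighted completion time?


Compute p/w ratios and sort ascending (WSPT): [(2, 5), (3, 2), (9, 4)]
Compute weighted completion times:
  Job (p=2,w=5): C=2, w*C=5*2=10
  Job (p=3,w=2): C=5, w*C=2*5=10
  Job (p=9,w=4): C=14, w*C=4*14=56
Total weighted completion time = 76

76


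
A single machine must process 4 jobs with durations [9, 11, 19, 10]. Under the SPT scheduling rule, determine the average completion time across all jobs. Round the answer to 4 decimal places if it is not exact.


Sort jobs by processing time (SPT order): [9, 10, 11, 19]
Compute completion times sequentially:
  Job 1: processing = 9, completes at 9
  Job 2: processing = 10, completes at 19
  Job 3: processing = 11, completes at 30
  Job 4: processing = 19, completes at 49
Sum of completion times = 107
Average completion time = 107/4 = 26.75

26.75


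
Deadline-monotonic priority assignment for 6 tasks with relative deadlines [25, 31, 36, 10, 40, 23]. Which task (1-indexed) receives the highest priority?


Sort tasks by relative deadline (ascending):
  Task 4: deadline = 10
  Task 6: deadline = 23
  Task 1: deadline = 25
  Task 2: deadline = 31
  Task 3: deadline = 36
  Task 5: deadline = 40
Priority order (highest first): [4, 6, 1, 2, 3, 5]
Highest priority task = 4

4


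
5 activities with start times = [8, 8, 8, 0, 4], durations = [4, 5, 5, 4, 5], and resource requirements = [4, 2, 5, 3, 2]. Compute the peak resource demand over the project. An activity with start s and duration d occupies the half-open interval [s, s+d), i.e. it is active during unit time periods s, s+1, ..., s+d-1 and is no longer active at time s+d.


Each activity i is active on [start_i, start_i + duration_i).
Compute total resource usage per time slot:
  t=0: active resources = [3], total = 3
  t=1: active resources = [3], total = 3
  t=2: active resources = [3], total = 3
  t=3: active resources = [3], total = 3
  t=4: active resources = [2], total = 2
  t=5: active resources = [2], total = 2
  t=6: active resources = [2], total = 2
  t=7: active resources = [2], total = 2
  t=8: active resources = [4, 2, 5, 2], total = 13
  t=9: active resources = [4, 2, 5], total = 11
  t=10: active resources = [4, 2, 5], total = 11
  t=11: active resources = [4, 2, 5], total = 11
  t=12: active resources = [2, 5], total = 7
Peak resource demand = 13

13


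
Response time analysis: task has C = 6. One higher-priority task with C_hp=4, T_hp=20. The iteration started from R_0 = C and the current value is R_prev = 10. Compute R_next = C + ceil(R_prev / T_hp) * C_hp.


R_next = C + ceil(R_prev / T_hp) * C_hp
ceil(10 / 20) = ceil(0.5) = 1
Interference = 1 * 4 = 4
R_next = 6 + 4 = 10
R_next = R_prev, so the iteration has converged (response time = 10).

10


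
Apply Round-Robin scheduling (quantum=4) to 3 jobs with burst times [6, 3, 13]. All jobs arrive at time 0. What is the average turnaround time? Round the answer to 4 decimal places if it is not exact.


Time quantum = 4
Execution trace:
  J1 runs 4 units, time = 4
  J2 runs 3 units, time = 7
  J3 runs 4 units, time = 11
  J1 runs 2 units, time = 13
  J3 runs 4 units, time = 17
  J3 runs 4 units, time = 21
  J3 runs 1 units, time = 22
Finish times: [13, 7, 22]
Average turnaround = 42/3 = 14.0

14.0


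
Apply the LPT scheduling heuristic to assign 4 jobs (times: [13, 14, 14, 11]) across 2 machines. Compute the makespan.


Sort jobs in decreasing order (LPT): [14, 14, 13, 11]
Assign each job to the least loaded machine:
  Machine 1: jobs [14, 13], load = 27
  Machine 2: jobs [14, 11], load = 25
Makespan = max load = 27

27


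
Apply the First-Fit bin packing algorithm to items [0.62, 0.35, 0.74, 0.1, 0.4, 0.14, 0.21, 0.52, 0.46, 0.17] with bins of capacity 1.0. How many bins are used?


Place items sequentially using First-Fit:
  Item 0.62 -> new Bin 1
  Item 0.35 -> Bin 1 (now 0.97)
  Item 0.74 -> new Bin 2
  Item 0.1 -> Bin 2 (now 0.84)
  Item 0.4 -> new Bin 3
  Item 0.14 -> Bin 2 (now 0.98)
  Item 0.21 -> Bin 3 (now 0.61)
  Item 0.52 -> new Bin 4
  Item 0.46 -> Bin 4 (now 0.98)
  Item 0.17 -> Bin 3 (now 0.78)
Total bins used = 4

4


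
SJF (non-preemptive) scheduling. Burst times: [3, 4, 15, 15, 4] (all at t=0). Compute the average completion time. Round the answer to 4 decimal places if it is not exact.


SJF order (ascending): [3, 4, 4, 15, 15]
Completion times:
  Job 1: burst=3, C=3
  Job 2: burst=4, C=7
  Job 3: burst=4, C=11
  Job 4: burst=15, C=26
  Job 5: burst=15, C=41
Average completion = 88/5 = 17.6

17.6


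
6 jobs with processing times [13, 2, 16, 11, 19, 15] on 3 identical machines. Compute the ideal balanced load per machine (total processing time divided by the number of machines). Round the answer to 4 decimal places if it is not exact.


Total processing time = 13 + 2 + 16 + 11 + 19 + 15 = 76
Number of machines = 3
Ideal balanced load = 76 / 3 = 25.3333

25.3333


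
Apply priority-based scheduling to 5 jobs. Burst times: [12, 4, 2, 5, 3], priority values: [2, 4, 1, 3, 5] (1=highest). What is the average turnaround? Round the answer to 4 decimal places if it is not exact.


Sort by priority (ascending = highest first):
Order: [(1, 2), (2, 12), (3, 5), (4, 4), (5, 3)]
Completion times:
  Priority 1, burst=2, C=2
  Priority 2, burst=12, C=14
  Priority 3, burst=5, C=19
  Priority 4, burst=4, C=23
  Priority 5, burst=3, C=26
Average turnaround = 84/5 = 16.8

16.8


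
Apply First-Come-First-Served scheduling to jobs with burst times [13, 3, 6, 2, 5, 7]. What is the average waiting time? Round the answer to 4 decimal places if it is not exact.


FCFS order (as given): [13, 3, 6, 2, 5, 7]
Waiting times:
  Job 1: wait = 0
  Job 2: wait = 13
  Job 3: wait = 16
  Job 4: wait = 22
  Job 5: wait = 24
  Job 6: wait = 29
Sum of waiting times = 104
Average waiting time = 104/6 = 17.3333

17.3333


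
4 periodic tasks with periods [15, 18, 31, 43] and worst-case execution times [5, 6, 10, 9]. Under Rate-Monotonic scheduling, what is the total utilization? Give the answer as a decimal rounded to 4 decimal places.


Compute individual utilizations (exact fractions):
  Task 1: C/T = 5/15 = 1/3 (approx. 0.3333)
  Task 2: C/T = 6/18 = 1/3 (approx. 0.3333)
  Task 3: C/T = 10/31 (approx. 0.3226)
  Task 4: C/T = 9/43 (approx. 0.2093)
Total utilization U = 1/3 + 1/3 + 10/31 + 9/43 = 4793/3999
Rounded to 4 decimal places: U = 1.1985
RM (Liu & Layland) bound for 4 tasks = 0.756828; compare with U = 4793/3999 (approx. 1.198550)
U > 1, so the task set is not schedulable (processor overloaded).

1.1985


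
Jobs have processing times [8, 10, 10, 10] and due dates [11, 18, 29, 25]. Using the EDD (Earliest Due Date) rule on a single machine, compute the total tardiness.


Sort by due date (EDD order): [(8, 11), (10, 18), (10, 25), (10, 29)]
Compute completion times and tardiness:
  Job 1: p=8, d=11, C=8, tardiness=max(0,8-11)=0
  Job 2: p=10, d=18, C=18, tardiness=max(0,18-18)=0
  Job 3: p=10, d=25, C=28, tardiness=max(0,28-25)=3
  Job 4: p=10, d=29, C=38, tardiness=max(0,38-29)=9
Total tardiness = 12

12


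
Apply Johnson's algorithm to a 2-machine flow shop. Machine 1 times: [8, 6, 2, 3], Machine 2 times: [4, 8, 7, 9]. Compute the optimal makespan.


Apply Johnson's rule:
  Group 1 (a <= b): [(3, 2, 7), (4, 3, 9), (2, 6, 8)]
  Group 2 (a > b): [(1, 8, 4)]
Optimal job order: [3, 4, 2, 1]
Schedule:
  Job 3: M1 done at 2, M2 done at 9
  Job 4: M1 done at 5, M2 done at 18
  Job 2: M1 done at 11, M2 done at 26
  Job 1: M1 done at 19, M2 done at 30
Makespan = 30

30


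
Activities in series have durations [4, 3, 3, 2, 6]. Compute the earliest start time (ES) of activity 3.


Activity 3 starts after activities 1 through 2 complete.
Predecessor durations: [4, 3]
ES = 4 + 3 = 7

7


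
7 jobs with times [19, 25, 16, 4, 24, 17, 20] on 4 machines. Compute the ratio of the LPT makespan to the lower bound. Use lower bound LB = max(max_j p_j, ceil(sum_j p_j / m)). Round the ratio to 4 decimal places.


LPT order: [25, 24, 20, 19, 17, 16, 4]
Machine loads after assignment: [25, 28, 36, 36]
LPT makespan = 36
Lower bound = max(max_job, ceil(total/4)) = max(25, 32) = 32
Ratio = 36 / 32 = 1.125

1.125


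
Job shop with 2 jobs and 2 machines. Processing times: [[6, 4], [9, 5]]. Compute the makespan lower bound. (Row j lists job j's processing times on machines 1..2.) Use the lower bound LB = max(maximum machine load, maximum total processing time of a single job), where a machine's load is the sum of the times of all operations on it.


Machine loads:
  Machine 1: 6 + 9 = 15
  Machine 2: 4 + 5 = 9
Max machine load = 15
Job totals:
  Job 1: 10
  Job 2: 14
Max job total = 14
Lower bound = max(15, 14) = 15

15


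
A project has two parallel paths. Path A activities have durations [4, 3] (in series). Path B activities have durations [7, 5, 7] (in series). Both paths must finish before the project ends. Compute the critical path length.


Path A total = 4 + 3 = 7
Path B total = 7 + 5 + 7 = 19
Critical path = longest path = max(7, 19) = 19

19


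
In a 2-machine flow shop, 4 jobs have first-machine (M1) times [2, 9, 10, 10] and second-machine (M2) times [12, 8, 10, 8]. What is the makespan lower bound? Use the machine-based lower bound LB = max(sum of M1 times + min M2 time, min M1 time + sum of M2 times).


LB1 = sum(M1 times) + min(M2 times) = 31 + 8 = 39
LB2 = min(M1 times) + sum(M2 times) = 2 + 38 = 40
Lower bound = max(LB1, LB2) = max(39, 40) = 40

40


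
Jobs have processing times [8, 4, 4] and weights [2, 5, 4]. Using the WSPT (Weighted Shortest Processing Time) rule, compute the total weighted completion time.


Compute p/w ratios and sort ascending (WSPT): [(4, 5), (4, 4), (8, 2)]
Compute weighted completion times:
  Job (p=4,w=5): C=4, w*C=5*4=20
  Job (p=4,w=4): C=8, w*C=4*8=32
  Job (p=8,w=2): C=16, w*C=2*16=32
Total weighted completion time = 84

84


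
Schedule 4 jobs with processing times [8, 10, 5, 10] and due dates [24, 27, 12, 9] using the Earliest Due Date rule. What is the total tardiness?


Sort by due date (EDD order): [(10, 9), (5, 12), (8, 24), (10, 27)]
Compute completion times and tardiness:
  Job 1: p=10, d=9, C=10, tardiness=max(0,10-9)=1
  Job 2: p=5, d=12, C=15, tardiness=max(0,15-12)=3
  Job 3: p=8, d=24, C=23, tardiness=max(0,23-24)=0
  Job 4: p=10, d=27, C=33, tardiness=max(0,33-27)=6
Total tardiness = 10

10


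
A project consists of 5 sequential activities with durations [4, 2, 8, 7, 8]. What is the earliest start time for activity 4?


Activity 4 starts after activities 1 through 3 complete.
Predecessor durations: [4, 2, 8]
ES = 4 + 2 + 8 = 14

14


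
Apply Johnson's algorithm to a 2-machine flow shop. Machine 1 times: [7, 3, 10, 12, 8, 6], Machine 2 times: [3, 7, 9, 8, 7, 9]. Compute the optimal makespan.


Apply Johnson's rule:
  Group 1 (a <= b): [(2, 3, 7), (6, 6, 9)]
  Group 2 (a > b): [(3, 10, 9), (4, 12, 8), (5, 8, 7), (1, 7, 3)]
Optimal job order: [2, 6, 3, 4, 5, 1]
Schedule:
  Job 2: M1 done at 3, M2 done at 10
  Job 6: M1 done at 9, M2 done at 19
  Job 3: M1 done at 19, M2 done at 28
  Job 4: M1 done at 31, M2 done at 39
  Job 5: M1 done at 39, M2 done at 46
  Job 1: M1 done at 46, M2 done at 49
Makespan = 49

49


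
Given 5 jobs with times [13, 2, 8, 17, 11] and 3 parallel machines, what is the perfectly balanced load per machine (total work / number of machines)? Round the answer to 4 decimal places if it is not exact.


Total processing time = 13 + 2 + 8 + 17 + 11 = 51
Number of machines = 3
Ideal balanced load = 51 / 3 = 17.0

17.0


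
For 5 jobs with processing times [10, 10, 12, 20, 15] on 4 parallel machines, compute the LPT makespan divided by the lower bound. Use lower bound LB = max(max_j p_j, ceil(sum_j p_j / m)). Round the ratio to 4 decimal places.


LPT order: [20, 15, 12, 10, 10]
Machine loads after assignment: [20, 15, 12, 20]
LPT makespan = 20
Lower bound = max(max_job, ceil(total/4)) = max(20, 17) = 20
Ratio = 20 / 20 = 1.0

1.0


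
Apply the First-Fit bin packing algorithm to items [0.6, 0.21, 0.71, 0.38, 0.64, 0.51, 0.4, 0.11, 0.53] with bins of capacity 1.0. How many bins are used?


Place items sequentially using First-Fit:
  Item 0.6 -> new Bin 1
  Item 0.21 -> Bin 1 (now 0.81)
  Item 0.71 -> new Bin 2
  Item 0.38 -> new Bin 3
  Item 0.64 -> new Bin 4
  Item 0.51 -> Bin 3 (now 0.89)
  Item 0.4 -> new Bin 5
  Item 0.11 -> Bin 1 (now 0.92)
  Item 0.53 -> Bin 5 (now 0.93)
Total bins used = 5

5


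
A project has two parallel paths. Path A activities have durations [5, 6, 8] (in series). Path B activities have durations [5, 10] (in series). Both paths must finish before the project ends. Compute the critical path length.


Path A total = 5 + 6 + 8 = 19
Path B total = 5 + 10 = 15
Critical path = longest path = max(19, 15) = 19

19


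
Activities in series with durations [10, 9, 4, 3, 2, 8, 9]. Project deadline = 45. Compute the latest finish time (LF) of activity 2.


LF(activity 2) = deadline - sum of successor durations
Successors: activities 3 through 7 with durations [4, 3, 2, 8, 9]
Sum of successor durations = 26
LF = 45 - 26 = 19

19


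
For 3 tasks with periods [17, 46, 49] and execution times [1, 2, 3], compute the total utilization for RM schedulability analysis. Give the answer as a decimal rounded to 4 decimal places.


Compute individual utilizations (exact fractions):
  Task 1: C/T = 1/17 (approx. 0.0588)
  Task 2: C/T = 2/46 = 1/23 (approx. 0.0435)
  Task 3: C/T = 3/49 (approx. 0.0612)
Total utilization U = 1/17 + 1/23 + 3/49 = 3133/19159
Rounded to 4 decimal places: U = 0.1635
RM (Liu & Layland) bound for 3 tasks = 0.779763; compare with U = 3133/19159 (approx. 0.163526)
U <= bound, so schedulable by RM sufficient condition.

0.1635


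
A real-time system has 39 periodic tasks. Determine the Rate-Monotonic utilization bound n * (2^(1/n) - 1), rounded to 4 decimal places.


Compute 2^(1/39) = 1.0179318843
Subtract 1: 1.0179318843 - 1 = 0.0179318843
Multiply by n: 39 * 0.0179318843 = 0.6993434877
Round to 4 dp: 0.6993

0.6993


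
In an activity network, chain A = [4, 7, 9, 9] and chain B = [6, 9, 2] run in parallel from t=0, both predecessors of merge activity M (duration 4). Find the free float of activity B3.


ES(B3) = sum of predecessors on chain B = 15
EF(B3) = ES + duration = 15 + 2 = 17
Successor of B3 is M. ES(M) = max(sum(A), sum(B)) = max(29, 17) = 29
Free float = ES(successor) - EF(current) = 29 - 17 = 12

12


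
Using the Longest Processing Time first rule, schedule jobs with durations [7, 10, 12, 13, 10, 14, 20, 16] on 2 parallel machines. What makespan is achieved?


Sort jobs in decreasing order (LPT): [20, 16, 14, 13, 12, 10, 10, 7]
Assign each job to the least loaded machine:
  Machine 1: jobs [20, 13, 10, 7], load = 50
  Machine 2: jobs [16, 14, 12, 10], load = 52
Makespan = max load = 52

52


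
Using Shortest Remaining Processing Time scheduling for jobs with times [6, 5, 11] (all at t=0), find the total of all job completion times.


Since all jobs arrive at t=0, SRPT equals SPT ordering.
SPT order: [5, 6, 11]
Completion times:
  Job 1: p=5, C=5
  Job 2: p=6, C=11
  Job 3: p=11, C=22
Total completion time = 5 + 11 + 22 = 38

38


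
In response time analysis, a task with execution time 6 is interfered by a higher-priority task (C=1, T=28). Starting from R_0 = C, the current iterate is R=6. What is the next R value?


R_next = C + ceil(R_prev / T_hp) * C_hp
ceil(6 / 28) = ceil(0.2143) = 1
Interference = 1 * 1 = 1
R_next = 6 + 1 = 7

7


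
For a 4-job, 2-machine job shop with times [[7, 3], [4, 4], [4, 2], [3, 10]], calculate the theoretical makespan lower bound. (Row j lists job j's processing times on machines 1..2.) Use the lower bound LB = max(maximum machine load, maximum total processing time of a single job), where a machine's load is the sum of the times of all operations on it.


Machine loads:
  Machine 1: 7 + 4 + 4 + 3 = 18
  Machine 2: 3 + 4 + 2 + 10 = 19
Max machine load = 19
Job totals:
  Job 1: 10
  Job 2: 8
  Job 3: 6
  Job 4: 13
Max job total = 13
Lower bound = max(19, 13) = 19

19


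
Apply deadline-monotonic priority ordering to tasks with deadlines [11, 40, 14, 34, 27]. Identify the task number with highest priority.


Sort tasks by relative deadline (ascending):
  Task 1: deadline = 11
  Task 3: deadline = 14
  Task 5: deadline = 27
  Task 4: deadline = 34
  Task 2: deadline = 40
Priority order (highest first): [1, 3, 5, 4, 2]
Highest priority task = 1

1


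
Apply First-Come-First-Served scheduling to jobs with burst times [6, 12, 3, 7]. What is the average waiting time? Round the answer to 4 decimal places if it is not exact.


FCFS order (as given): [6, 12, 3, 7]
Waiting times:
  Job 1: wait = 0
  Job 2: wait = 6
  Job 3: wait = 18
  Job 4: wait = 21
Sum of waiting times = 45
Average waiting time = 45/4 = 11.25

11.25


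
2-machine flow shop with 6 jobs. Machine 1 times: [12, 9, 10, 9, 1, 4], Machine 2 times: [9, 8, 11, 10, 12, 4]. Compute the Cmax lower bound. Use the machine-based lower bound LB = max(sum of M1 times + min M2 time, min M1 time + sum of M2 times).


LB1 = sum(M1 times) + min(M2 times) = 45 + 4 = 49
LB2 = min(M1 times) + sum(M2 times) = 1 + 54 = 55
Lower bound = max(LB1, LB2) = max(49, 55) = 55

55


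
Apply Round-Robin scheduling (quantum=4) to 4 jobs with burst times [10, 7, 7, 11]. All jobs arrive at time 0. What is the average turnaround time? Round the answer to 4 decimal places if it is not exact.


Time quantum = 4
Execution trace:
  J1 runs 4 units, time = 4
  J2 runs 4 units, time = 8
  J3 runs 4 units, time = 12
  J4 runs 4 units, time = 16
  J1 runs 4 units, time = 20
  J2 runs 3 units, time = 23
  J3 runs 3 units, time = 26
  J4 runs 4 units, time = 30
  J1 runs 2 units, time = 32
  J4 runs 3 units, time = 35
Finish times: [32, 23, 26, 35]
Average turnaround = 116/4 = 29.0

29.0


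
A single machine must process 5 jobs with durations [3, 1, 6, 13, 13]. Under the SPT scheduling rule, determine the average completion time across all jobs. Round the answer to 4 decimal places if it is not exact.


Sort jobs by processing time (SPT order): [1, 3, 6, 13, 13]
Compute completion times sequentially:
  Job 1: processing = 1, completes at 1
  Job 2: processing = 3, completes at 4
  Job 3: processing = 6, completes at 10
  Job 4: processing = 13, completes at 23
  Job 5: processing = 13, completes at 36
Sum of completion times = 74
Average completion time = 74/5 = 14.8

14.8


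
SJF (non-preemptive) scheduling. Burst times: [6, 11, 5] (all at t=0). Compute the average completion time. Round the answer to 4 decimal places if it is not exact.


SJF order (ascending): [5, 6, 11]
Completion times:
  Job 1: burst=5, C=5
  Job 2: burst=6, C=11
  Job 3: burst=11, C=22
Average completion = 38/3 = 12.6667

12.6667


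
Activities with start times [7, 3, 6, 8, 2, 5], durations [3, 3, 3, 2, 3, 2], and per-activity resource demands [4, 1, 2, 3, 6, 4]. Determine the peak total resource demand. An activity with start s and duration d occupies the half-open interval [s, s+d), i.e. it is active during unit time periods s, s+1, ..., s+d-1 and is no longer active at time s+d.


Each activity i is active on [start_i, start_i + duration_i).
Compute total resource usage per time slot:
  t=0: active resources = [], total = 0
  t=1: active resources = [], total = 0
  t=2: active resources = [6], total = 6
  t=3: active resources = [1, 6], total = 7
  t=4: active resources = [1, 6], total = 7
  t=5: active resources = [1, 4], total = 5
  t=6: active resources = [2, 4], total = 6
  t=7: active resources = [4, 2], total = 6
  t=8: active resources = [4, 2, 3], total = 9
  t=9: active resources = [4, 3], total = 7
Peak resource demand = 9

9


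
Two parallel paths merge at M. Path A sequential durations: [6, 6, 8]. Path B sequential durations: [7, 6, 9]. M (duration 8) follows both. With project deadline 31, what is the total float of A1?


Forward pass: ES(A1) = sum of predecessors on chain A = 0
EF = ES + duration = 0 + 6 = 6
Backward pass: LF(M) = deadline = 31; LS(M) = 31 - 8 = 23
LF(A1) = LS(M) - sum(successors on chain A) = 23 - 14 = 9
LS = LF - duration = 9 - 6 = 3
Total float = LS - ES = 3 - 0 = 3

3


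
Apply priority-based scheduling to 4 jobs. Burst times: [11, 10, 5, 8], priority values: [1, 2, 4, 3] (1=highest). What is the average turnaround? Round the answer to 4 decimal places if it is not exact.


Sort by priority (ascending = highest first):
Order: [(1, 11), (2, 10), (3, 8), (4, 5)]
Completion times:
  Priority 1, burst=11, C=11
  Priority 2, burst=10, C=21
  Priority 3, burst=8, C=29
  Priority 4, burst=5, C=34
Average turnaround = 95/4 = 23.75

23.75


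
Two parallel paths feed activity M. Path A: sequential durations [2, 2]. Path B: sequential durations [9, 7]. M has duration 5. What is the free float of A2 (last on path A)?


ES(A2) = sum of predecessors on chain A = 2
EF(A2) = ES + duration = 2 + 2 = 4
Successor of A2 is M. ES(M) = max(sum(A), sum(B)) = max(4, 16) = 16
Free float = ES(successor) - EF(current) = 16 - 4 = 12

12


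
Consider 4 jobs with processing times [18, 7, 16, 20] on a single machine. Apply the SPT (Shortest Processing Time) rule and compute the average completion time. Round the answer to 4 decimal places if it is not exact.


Sort jobs by processing time (SPT order): [7, 16, 18, 20]
Compute completion times sequentially:
  Job 1: processing = 7, completes at 7
  Job 2: processing = 16, completes at 23
  Job 3: processing = 18, completes at 41
  Job 4: processing = 20, completes at 61
Sum of completion times = 132
Average completion time = 132/4 = 33.0

33.0


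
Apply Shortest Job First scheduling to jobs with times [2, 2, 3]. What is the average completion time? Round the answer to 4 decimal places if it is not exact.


SJF order (ascending): [2, 2, 3]
Completion times:
  Job 1: burst=2, C=2
  Job 2: burst=2, C=4
  Job 3: burst=3, C=7
Average completion = 13/3 = 4.3333

4.3333


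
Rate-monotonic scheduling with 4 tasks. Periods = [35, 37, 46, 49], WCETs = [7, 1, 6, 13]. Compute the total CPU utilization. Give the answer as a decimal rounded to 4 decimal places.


Compute individual utilizations (exact fractions):
  Task 1: C/T = 7/35 = 1/5 (approx. 0.2)
  Task 2: C/T = 1/37 (approx. 0.027)
  Task 3: C/T = 6/46 = 3/23 (approx. 0.1304)
  Task 4: C/T = 13/49 (approx. 0.2653)
Total utilization U = 1/5 + 1/37 + 3/23 + 13/49 = 129844/208495
Rounded to 4 decimal places: U = 0.6228
RM (Liu & Layland) bound for 4 tasks = 0.756828; compare with U = 129844/208495 (approx. 0.622768)
U <= bound, so schedulable by RM sufficient condition.

0.6228


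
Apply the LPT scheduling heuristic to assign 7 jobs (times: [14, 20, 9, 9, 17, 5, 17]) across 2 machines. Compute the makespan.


Sort jobs in decreasing order (LPT): [20, 17, 17, 14, 9, 9, 5]
Assign each job to the least loaded machine:
  Machine 1: jobs [20, 14, 9, 5], load = 48
  Machine 2: jobs [17, 17, 9], load = 43
Makespan = max load = 48

48
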